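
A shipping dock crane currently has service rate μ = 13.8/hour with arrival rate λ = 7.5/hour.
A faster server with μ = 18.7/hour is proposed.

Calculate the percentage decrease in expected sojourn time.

System 1: ρ₁ = 7.5/13.8 = 0.5435, W₁ = 1/(13.8-7.5) = 0.15873
System 2: ρ₂ = 7.5/18.7 = 0.4011, W₂ = 1/(18.7-7.5) = 0.089286
Improvement: (W₁-W₂)/W₁ = (0.15873-0.089286)/0.15873 = 43.75%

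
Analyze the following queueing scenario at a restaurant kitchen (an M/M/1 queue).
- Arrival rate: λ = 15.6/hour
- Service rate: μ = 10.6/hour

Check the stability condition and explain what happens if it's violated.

Stability requires ρ = λ/(cμ) < 1
ρ = 15.6/(1 × 10.6) = 15.6/10.60 = 1.4717
Since 1.4717 ≥ 1, the system is UNSTABLE.
Queue grows without bound. Need μ > λ = 15.6.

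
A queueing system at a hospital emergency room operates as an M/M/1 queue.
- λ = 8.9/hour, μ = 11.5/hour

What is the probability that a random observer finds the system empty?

ρ = λ/μ = 8.9/11.5 = 0.7739
P(0) = 1 - ρ = 1 - 0.7739 = 0.2261
The server is idle 22.61% of the time.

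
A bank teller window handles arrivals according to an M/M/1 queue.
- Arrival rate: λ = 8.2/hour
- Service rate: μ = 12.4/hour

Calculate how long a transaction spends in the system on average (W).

First, compute utilization: ρ = λ/μ = 8.2/12.4 = 0.6613
For M/M/1: W = 1/(μ-λ)
W = 1/(12.4-8.2) = 1/4.20
W = 0.2381 hours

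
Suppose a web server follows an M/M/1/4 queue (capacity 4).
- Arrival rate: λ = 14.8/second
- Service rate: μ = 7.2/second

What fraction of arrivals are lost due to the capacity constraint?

ρ = λ/μ = 14.8/7.2 = 2.0556
P₀ = (1-ρ)/(1-ρ^(K+1)) = (1-2.0556)/(1-2.0556^5) = -1.0556/-35.7023 = 0.02957
P_K = P₀×ρ^K = 0.029567 × 2.0556^4 = 0.029567 × 17.8548 = 0.5279
Blocking probability = 52.79%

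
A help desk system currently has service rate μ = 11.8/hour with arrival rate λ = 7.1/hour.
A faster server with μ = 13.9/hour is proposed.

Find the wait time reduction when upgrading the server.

System 1: ρ₁ = 7.1/11.8 = 0.6017, W₁ = 1/(11.8-7.1) = 0.21277
System 2: ρ₂ = 7.1/13.9 = 0.5108, W₂ = 1/(13.9-7.1) = 0.14706
Improvement: (W₁-W₂)/W₁ = (0.21277-0.14706)/0.21277 = 30.88%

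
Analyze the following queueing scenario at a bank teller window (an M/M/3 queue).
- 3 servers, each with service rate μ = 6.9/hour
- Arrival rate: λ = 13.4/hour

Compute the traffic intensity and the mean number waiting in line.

Traffic intensity: ρ = λ/(cμ) = 13.4/(3×6.9) = 0.6473
Since ρ = 0.6473 < 1, system is stable.
Offered load a = λ/μ = cρ = 13.4/6.9 = 1.9420
P₀ = [ Σₙ₌₀^2 aⁿ/n! + a^3/(3!(1-ρ)) ]⁻¹
Σ = a^0/0! + a^1/1! + a^2/2! = 1.00000 + 1.94203 + 1.88574 = 4.8278
a^3/(3!(1-ρ)) = 7.3243/(6 × 0.35266) = 3.4615
P₀ = 1/(4.8278 + 3.4615) = 0.1206
Lq = P₀·a^3·ρ / (3!(1-ρ)²) = 0.12064 × 7.3243 × 0.64734 / (6 × 0.12437) = 0.7665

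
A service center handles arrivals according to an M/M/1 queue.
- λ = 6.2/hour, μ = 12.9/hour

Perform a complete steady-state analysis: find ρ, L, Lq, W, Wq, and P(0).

Step 1: ρ = λ/μ = 6.2/12.9 = 0.4806
Step 2: L = λ/(μ-λ) = 6.2/6.70 = 0.9254
Step 3: Lq = λ²/(μ(μ-λ)) = 38.44/(12.9×6.70) = 0.4448
Step 4: W = 1/(μ-λ) = 1/6.70 = 0.14925
Step 5: Wq = λ/(μ(μ-λ)) = 6.2/(12.9×6.70) = 0.07173
Step 6: P(0) = 1-ρ = 0.5194
Verify: L = λW = 6.2×0.14925 = 0.9254 ✔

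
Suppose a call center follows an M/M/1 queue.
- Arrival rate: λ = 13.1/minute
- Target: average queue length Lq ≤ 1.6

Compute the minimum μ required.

For M/M/1: Lq = λ²/(μ(μ-λ))
Need Lq ≤ 1.6, i.e. μ(μ-λ) ≥ λ²/1.6
μ² - 13.1μ - 171.61/1.6 ≥ 0  →  μ² - 13.1μ - 107.25625 ≥ 0
Quadratic formula (positive root): μ = [λ + √(λ² + 4×107.25625)]/2
Discriminant: 171.61 + 4×107.25625 = 600.6350, √600.6350 = 24.50786
μ ≥ (13.1 + 24.50786)/2 = 18.8039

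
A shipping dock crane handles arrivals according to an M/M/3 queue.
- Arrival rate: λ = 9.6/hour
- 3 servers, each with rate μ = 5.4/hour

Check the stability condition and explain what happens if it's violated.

Stability requires ρ = λ/(cμ) < 1
ρ = 9.6/(3 × 5.4) = 9.6/16.20 = 0.5926
Since 0.5926 < 1, the system is STABLE.
The servers are busy 59.26% of the time.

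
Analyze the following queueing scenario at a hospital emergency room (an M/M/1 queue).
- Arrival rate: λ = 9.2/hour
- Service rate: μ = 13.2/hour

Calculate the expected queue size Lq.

ρ = λ/μ = 9.2/13.2 = 0.6970
For M/M/1: Lq = λ²/(μ(μ-λ))
Lq = 84.64/(13.2 × 4.00)
Lq = 1.6030 patients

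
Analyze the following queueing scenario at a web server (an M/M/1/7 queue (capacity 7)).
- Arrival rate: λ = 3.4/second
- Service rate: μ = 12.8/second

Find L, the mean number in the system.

ρ = λ/μ = 3.4/12.8 = 0.265625
P₀ = (1-ρ)/(1-ρ^(K+1)) = (1-0.265625)/(1-0.265625^8) = 0.7344/1.0000 = 0.7344
P_K = P₀×ρ^K = 0.7344 × 0.265625^7 = 0.7344 × 0.00009330 = 0.00006852
L = ρ[1 - (K+1)ρ^K + Kρ^(K+1)] / [(1-ρ)(1-ρ^(K+1))]
L = 0.265625 × (1 - 8×0.00009330 + 7×0.00002478) / ((1 - 0.265625) × (1 - 0.00002478)) = 0.3615 requests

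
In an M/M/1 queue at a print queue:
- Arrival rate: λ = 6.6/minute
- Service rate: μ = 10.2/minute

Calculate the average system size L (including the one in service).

ρ = λ/μ = 6.6/10.2 = 0.6471
For M/M/1: L = λ/(μ-λ)
L = 6.6/(10.2-6.6) = 6.6/3.60
L = 1.8333 jobs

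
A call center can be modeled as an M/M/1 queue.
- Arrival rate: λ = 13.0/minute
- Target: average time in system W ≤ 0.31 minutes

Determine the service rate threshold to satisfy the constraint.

For M/M/1: W = 1/(μ-λ)
Need W ≤ 0.31, so 1/(μ-λ) ≤ 0.31
μ - λ ≥ 1/0.31 = 3.2258
μ ≥ 13.0 + 3.2258 = 16.2258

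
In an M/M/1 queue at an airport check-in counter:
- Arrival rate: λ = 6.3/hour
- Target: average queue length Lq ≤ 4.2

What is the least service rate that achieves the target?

For M/M/1: Lq = λ²/(μ(μ-λ))
Need Lq ≤ 4.2, i.e. μ(μ-λ) ≥ λ²/4.2
μ² - 6.3μ - 39.69/4.2 ≥ 0  →  μ² - 6.3μ - 9.4500 ≥ 0
Quadratic formula (positive root): μ = [λ + √(λ² + 4×9.4500)]/2
Discriminant: 39.69 + 4×9.4500 = 77.4900, √77.4900 = 8.8028
μ ≥ (6.3 + 8.8028)/2 = 7.5514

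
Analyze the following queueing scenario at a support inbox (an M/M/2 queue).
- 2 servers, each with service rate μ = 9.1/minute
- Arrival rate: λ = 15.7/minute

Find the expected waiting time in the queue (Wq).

Traffic intensity: ρ = λ/(cμ) = 15.7/(2×9.1) = 0.8626
Since ρ = 0.8626 < 1, system is stable.
Offered load a = λ/μ = cρ = 15.7/9.1 = 1.7253
P₀ = [ Σₙ₌₀^1 aⁿ/n! + a^2/(2!(1-ρ)) ]⁻¹
Σ = a^0/0! + a^1/1! = 1.0000 + 1.7253 = 2.7253
a^2/(2!(1-ρ)) = 2.97657/(2 × 0.137363) = 10.8347
P₀ = 1/(2.7253 + 10.8347) = 0.07375
Lq = P₀·a^2·ρ / (2!(1-ρ)²) = 0.07374631 × 2.976573 × 0.8626374 / (2 × 0.01886849) = 5.0179
Wq = Lq/λ = 5.0179/15.7 = 0.3196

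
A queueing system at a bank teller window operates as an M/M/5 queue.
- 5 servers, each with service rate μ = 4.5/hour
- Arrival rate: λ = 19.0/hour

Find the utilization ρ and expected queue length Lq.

Traffic intensity: ρ = λ/(cμ) = 19.0/(5×4.5) = 0.8444
Since ρ = 0.8444 < 1, system is stable.
Offered load a = λ/μ = cρ = 19.0/4.5 = 4.2222
P₀ = [ Σₙ₌₀^4 aⁿ/n! + a^5/(5!(1-ρ)) ]⁻¹
Σ = a^0/0! + a^1/1! + a^2/2! + a^3/3! + a^4/4! = 1.0000 + 4.2222 + 8.9136 + 12.5450 + 13.2420 = 39.9228
a^5/(5!(1-ρ)) = 1341.8545/(120 × 0.15555556) = 71.8851
P₀ = 1/(39.9228 + 71.8851) = 0.008944
Lq = P₀·a^5·ρ / (5!(1-ρ)²) = 0.00894391 × 1341.8545 × 0.844444 / (120 × 0.0241975) = 3.4902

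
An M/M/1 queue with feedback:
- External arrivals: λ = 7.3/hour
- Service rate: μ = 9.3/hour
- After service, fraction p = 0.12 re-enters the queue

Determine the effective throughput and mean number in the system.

Effective arrival rate: λ_eff = λ/(1-p) = 7.3/(1-0.12) = 7.3/0.88 = 8.29545
ρ = λ_eff/μ = 8.29545/9.3 = 0.891984
L = ρ/(1-ρ) = 0.891984/(1-0.891984) = 8.2579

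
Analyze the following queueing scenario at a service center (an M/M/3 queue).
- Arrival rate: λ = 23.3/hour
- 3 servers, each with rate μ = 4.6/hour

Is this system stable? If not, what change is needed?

Stability requires ρ = λ/(cμ) < 1
ρ = 23.3/(3 × 4.6) = 23.3/13.80 = 1.6884
Since 1.6884 ≥ 1, the system is UNSTABLE.
Need c > λ/μ = 23.3/4.6 = 5.07.
Minimum servers needed: c = 6.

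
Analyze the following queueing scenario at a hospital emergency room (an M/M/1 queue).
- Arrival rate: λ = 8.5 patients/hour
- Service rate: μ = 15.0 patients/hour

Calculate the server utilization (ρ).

Server utilization: ρ = λ/μ
ρ = 8.5/15.0 = 0.5667
The server is busy 56.67% of the time.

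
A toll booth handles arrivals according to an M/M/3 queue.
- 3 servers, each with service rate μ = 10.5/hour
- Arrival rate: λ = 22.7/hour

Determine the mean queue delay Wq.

Traffic intensity: ρ = λ/(cμ) = 22.7/(3×10.5) = 0.7206
Since ρ = 0.7206 < 1, system is stable.
Offered load a = λ/μ = cρ = 22.7/10.5 = 2.1619
P₀ = [ Σₙ₌₀^2 aⁿ/n! + a^3/(3!(1-ρ)) ]⁻¹
Σ = a^0/0! + a^1/1! + a^2/2! = 1.0000 + 2.1619 + 2.3369 = 5.4988
a^3/(3!(1-ρ)) = 10.1044/(6 × 0.279365) = 6.0282
P₀ = 1/(5.4988 + 6.0282) = 0.08675
Lq = P₀·a^3·ρ / (3!(1-ρ)²) = 0.08675 × 10.1044 × 0.7206 / (6 × 0.07804) = 1.3490
Wq = Lq/λ = 1.3490/22.7 = 0.05943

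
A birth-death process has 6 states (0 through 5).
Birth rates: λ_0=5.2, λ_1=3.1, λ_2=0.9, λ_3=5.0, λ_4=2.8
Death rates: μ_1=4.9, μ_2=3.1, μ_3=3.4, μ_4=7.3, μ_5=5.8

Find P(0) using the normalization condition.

Ratios P(n)/P(0) = (λ₀···λₙ₋₁)/(μ₁···μₙ):
P(1)/P(0) = (5.2)/(4.9) = 1.061224
P(2)/P(0) = (5.2×3.1)/(4.9×3.1) = 1.061224
P(3)/P(0) = (5.2×3.1×0.9)/(4.9×3.1×3.4) = 0.2809124
P(4)/P(0) = (5.2×3.1×0.9×5.0)/(4.9×3.1×3.4×7.3) = 0.1924057
P(5)/P(0) = (5.2×3.1×0.9×5.0×2.8)/(4.9×3.1×3.4×7.3×5.8) = 0.09288552

Normalization: ∑ P(n) = 1
P(0) × (1.000000 + 1.061224 + 1.061224 + 0.2809124 + 0.1924057 + 0.09288552) = 1
P(0) × 3.6887 = 1
P(0) = 1/3.6887 = 0.2711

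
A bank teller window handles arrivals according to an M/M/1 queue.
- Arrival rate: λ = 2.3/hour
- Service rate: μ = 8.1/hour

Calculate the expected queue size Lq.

ρ = λ/μ = 2.3/8.1 = 0.2840
For M/M/1: Lq = λ²/(μ(μ-λ))
Lq = 5.29/(8.1 × 5.80)
Lq = 0.1126 transactions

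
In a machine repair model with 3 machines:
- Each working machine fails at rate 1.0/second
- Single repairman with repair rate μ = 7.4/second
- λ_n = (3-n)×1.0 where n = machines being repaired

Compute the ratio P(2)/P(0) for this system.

P(2)/P(0) = ∏_{i=0}^{2-1} λ_i/μ_{i+1}
= (3-0)×1.0/7.4 × (3-1)×1.0/7.4
= 0.1096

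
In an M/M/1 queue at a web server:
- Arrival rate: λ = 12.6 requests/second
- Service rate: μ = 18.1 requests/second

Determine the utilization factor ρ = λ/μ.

Server utilization: ρ = λ/μ
ρ = 12.6/18.1 = 0.6961
The server is busy 69.61% of the time.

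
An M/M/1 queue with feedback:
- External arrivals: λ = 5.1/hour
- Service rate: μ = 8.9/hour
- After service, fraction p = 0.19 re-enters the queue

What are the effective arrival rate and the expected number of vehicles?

Effective arrival rate: λ_eff = λ/(1-p) = 5.1/(1-0.19) = 5.1/0.81 = 6.2963
ρ = λ_eff/μ = 6.2963/8.9 = 0.70745
L = ρ/(1-ρ) = 0.70745/(1-0.70745) = 2.4182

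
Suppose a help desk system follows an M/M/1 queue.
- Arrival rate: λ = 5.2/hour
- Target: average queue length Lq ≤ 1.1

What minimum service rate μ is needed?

For M/M/1: Lq = λ²/(μ(μ-λ))
Need Lq ≤ 1.1, i.e. μ(μ-λ) ≥ λ²/1.1
μ² - 5.2μ - 27.04/1.1 ≥ 0  →  μ² - 5.2μ - 24.58182 ≥ 0
Quadratic formula (positive root): μ = [λ + √(λ² + 4×24.58182)]/2
Discriminant: 27.04 + 4×24.58182 = 125.3673, √125.3673 = 11.1968
μ ≥ (5.2 + 11.1968)/2 = 8.1984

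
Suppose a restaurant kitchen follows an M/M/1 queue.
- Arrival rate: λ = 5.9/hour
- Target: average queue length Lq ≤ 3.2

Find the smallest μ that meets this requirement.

For M/M/1: Lq = λ²/(μ(μ-λ))
Need Lq ≤ 3.2, i.e. μ(μ-λ) ≥ λ²/3.2
μ² - 5.9μ - 34.81/3.2 ≥ 0  →  μ² - 5.9μ - 10.87813 ≥ 0
Quadratic formula (positive root): μ = [λ + √(λ² + 4×10.87813)]/2
Discriminant: 34.81 + 4×10.87813 = 78.3225, √78.3225 = 8.8500
μ ≥ (5.9 + 8.8500)/2 = 7.3750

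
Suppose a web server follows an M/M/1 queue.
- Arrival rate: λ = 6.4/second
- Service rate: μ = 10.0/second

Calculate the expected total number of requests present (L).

ρ = λ/μ = 6.4/10.0 = 0.6400
For M/M/1: L = λ/(μ-λ)
L = 6.4/(10.0-6.4) = 6.4/3.60
L = 1.7778 requests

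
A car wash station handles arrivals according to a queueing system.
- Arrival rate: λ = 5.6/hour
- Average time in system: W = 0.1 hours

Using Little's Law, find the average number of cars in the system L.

Little's Law: L = λW
L = 5.6 × 0.1 = 0.5600 cars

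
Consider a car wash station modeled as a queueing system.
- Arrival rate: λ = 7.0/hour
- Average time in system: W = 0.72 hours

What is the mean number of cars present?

Little's Law: L = λW
L = 7.0 × 0.72 = 5.0400 cars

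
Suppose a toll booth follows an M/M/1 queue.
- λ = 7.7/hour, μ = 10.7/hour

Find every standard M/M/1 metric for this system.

Step 1: ρ = λ/μ = 7.7/10.7 = 0.7196
Step 2: L = λ/(μ-λ) = 7.7/3.00 = 2.5667
Step 3: Lq = λ²/(μ(μ-λ)) = 59.29/(10.7×3.00) = 1.8470
Step 4: W = 1/(μ-λ) = 1/3.00 = 0.333333
Step 5: Wq = λ/(μ(μ-λ)) = 7.7/(10.7×3.00) = 0.2399
Step 6: P(0) = 1-ρ = 0.2804
Verify: L = λW = 7.7×0.333333 = 2.5667 ✔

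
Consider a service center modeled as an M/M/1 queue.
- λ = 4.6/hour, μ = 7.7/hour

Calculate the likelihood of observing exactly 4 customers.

ρ = λ/μ = 4.6/7.7 = 0.5974
P(n) = (1-ρ)ρⁿ
P(4) = (1-0.5974) × 0.5974^4
P(4) = 0.40260 × 0.12737
P(4) = 0.05128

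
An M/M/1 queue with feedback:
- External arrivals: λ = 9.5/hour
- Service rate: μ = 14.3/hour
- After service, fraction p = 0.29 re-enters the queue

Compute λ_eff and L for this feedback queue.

Effective arrival rate: λ_eff = λ/(1-p) = 9.5/(1-0.29) = 9.5/0.71 = 13.38028
ρ = λ_eff/μ = 13.38028/14.3 = 0.935684
L = ρ/(1-ρ) = 0.935684/(1-0.935684) = 14.5482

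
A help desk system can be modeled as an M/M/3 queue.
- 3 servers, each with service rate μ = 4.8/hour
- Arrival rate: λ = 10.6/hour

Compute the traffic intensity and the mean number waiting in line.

Traffic intensity: ρ = λ/(cμ) = 10.6/(3×4.8) = 0.7361
Since ρ = 0.7361 < 1, system is stable.
Offered load a = λ/μ = cρ = 10.6/4.8 = 2.2083
P₀ = [ Σₙ₌₀^2 aⁿ/n! + a^3/(3!(1-ρ)) ]⁻¹
Σ = a^0/0! + a^1/1! + a^2/2! = 1.0000 + 2.2083 + 2.4384 = 5.6467
a^3/(3!(1-ρ)) = 10.7695/(6 × 0.26389) = 6.8018
P₀ = 1/(5.6467 + 6.8018) = 0.08033
Lq = P₀·a^3·ρ / (3!(1-ρ)²) = 0.080331 × 10.7695 × 0.73611 / (6 × 0.069637) = 1.5242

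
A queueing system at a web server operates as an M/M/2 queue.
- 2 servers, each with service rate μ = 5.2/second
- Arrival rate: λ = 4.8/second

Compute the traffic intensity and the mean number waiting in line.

Traffic intensity: ρ = λ/(cμ) = 4.8/(2×5.2) = 0.4615
Since ρ = 0.4615 < 1, system is stable.
Offered load a = λ/μ = cρ = 4.8/5.2 = 0.9231
P₀ = [ Σₙ₌₀^1 aⁿ/n! + a^2/(2!(1-ρ)) ]⁻¹
Σ = a^0/0! + a^1/1! = 1.0000 + 0.9231 = 1.9231
a^2/(2!(1-ρ)) = 0.8521/(2 × 0.5385) = 0.7912
P₀ = 1/(1.9231 + 0.7912) = 0.3684
Lq = P₀·a^2·ρ / (2!(1-ρ)²) = 0.3684 × 0.8521 × 0.4615 / (2 × 0.2899) = 0.2499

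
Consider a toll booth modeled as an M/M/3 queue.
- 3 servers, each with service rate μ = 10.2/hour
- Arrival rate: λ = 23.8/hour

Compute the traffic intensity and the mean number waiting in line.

Traffic intensity: ρ = λ/(cμ) = 23.8/(3×10.2) = 0.7778
Since ρ = 0.7778 < 1, system is stable.
Offered load a = λ/μ = cρ = 23.8/10.2 = 2.3333
P₀ = [ Σₙ₌₀^2 aⁿ/n! + a^3/(3!(1-ρ)) ]⁻¹
Σ = a^0/0! + a^1/1! + a^2/2! = 1.00000 + 2.33333 + 2.72222 = 6.0556
a^3/(3!(1-ρ)) = 12.7037/(6 × 0.222222) = 9.5278
P₀ = 1/(6.0556 + 9.5278) = 0.06417
Lq = P₀·a^3·ρ / (3!(1-ρ)²) = 0.064171 × 12.7037 × 0.77778 / (6 × 0.049383) = 2.1399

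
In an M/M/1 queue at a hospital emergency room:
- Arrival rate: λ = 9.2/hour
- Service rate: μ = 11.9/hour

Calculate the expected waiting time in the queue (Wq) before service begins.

First, compute utilization: ρ = λ/μ = 9.2/11.9 = 0.7731
For M/M/1: Wq = λ/(μ(μ-λ))
Wq = 9.2/(11.9 × (11.9-9.2))
Wq = 9.2/(11.9 × 2.70)
Wq = 0.2863 hours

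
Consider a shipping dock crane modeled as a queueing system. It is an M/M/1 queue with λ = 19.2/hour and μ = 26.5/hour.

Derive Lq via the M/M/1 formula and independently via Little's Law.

Method 1 (direct): Lq = λ²/(μ(μ-λ)) = 368.64/(26.5 × 7.30) = 1.9056

Method 2 (Little's Law):
W = 1/(μ-λ) = 1/7.30 = 0.13699
Wq = W - 1/μ = 0.13699 - 0.037736 = 0.09925
Lq = λWq = 19.2 × 0.09925 = 1.9056 ✔ (matches Method 1)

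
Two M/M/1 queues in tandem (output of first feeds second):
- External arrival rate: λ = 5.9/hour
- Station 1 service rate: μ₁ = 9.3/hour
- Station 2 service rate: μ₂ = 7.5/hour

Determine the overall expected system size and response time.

By Jackson's theorem, each station behaves as independent M/M/1.
Station 1: ρ₁ = 5.9/9.3 = 0.6344, L₁ = ρ₁/(1-ρ₁) = λ/(μ₁-λ) = 5.9/3.40 = 1.7353
Station 2: ρ₂ = 5.9/7.5 = 0.7867, L₂ = ρ₂/(1-ρ₂) = λ/(μ₂-λ) = 5.9/1.60 = 3.6875
Total: L = L₁ + L₂ = 1.7353 + 3.6875 = 5.4228
W = L/λ = 5.4228/5.9 = 0.9191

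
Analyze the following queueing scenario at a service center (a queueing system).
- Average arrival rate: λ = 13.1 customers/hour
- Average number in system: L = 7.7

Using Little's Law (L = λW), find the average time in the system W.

Little's Law: L = λW, so W = L/λ
W = 7.7/13.1 = 0.5878 hours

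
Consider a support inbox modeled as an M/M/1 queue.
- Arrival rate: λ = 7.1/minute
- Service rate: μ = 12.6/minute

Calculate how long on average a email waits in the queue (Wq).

First, compute utilization: ρ = λ/μ = 7.1/12.6 = 0.5635
For M/M/1: Wq = λ/(μ(μ-λ))
Wq = 7.1/(12.6 × (12.6-7.1))
Wq = 7.1/(12.6 × 5.50)
Wq = 0.1025 minutes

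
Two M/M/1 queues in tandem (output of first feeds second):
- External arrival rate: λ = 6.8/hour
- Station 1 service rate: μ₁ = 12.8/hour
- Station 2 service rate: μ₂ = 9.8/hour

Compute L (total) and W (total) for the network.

By Jackson's theorem, each station behaves as independent M/M/1.
Station 1: ρ₁ = 6.8/12.8 = 0.5312, L₁ = ρ₁/(1-ρ₁) = λ/(μ₁-λ) = 6.8/6.00 = 1.1333
Station 2: ρ₂ = 6.8/9.8 = 0.6939, L₂ = ρ₂/(1-ρ₂) = λ/(μ₂-λ) = 6.8/3.00 = 2.2667
Total: L = L₁ + L₂ = 1.1333 + 2.2667 = 3.4000
W = L/λ = 3.4000/6.8 = 0.5000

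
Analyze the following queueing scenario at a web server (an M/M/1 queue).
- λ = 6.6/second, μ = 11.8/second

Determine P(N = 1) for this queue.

ρ = λ/μ = 6.6/11.8 = 0.5593
P(n) = (1-ρ)ρⁿ
P(1) = (1-0.5593) × 0.5593^1
P(1) = 0.4407 × 0.5593
P(1) = 0.2465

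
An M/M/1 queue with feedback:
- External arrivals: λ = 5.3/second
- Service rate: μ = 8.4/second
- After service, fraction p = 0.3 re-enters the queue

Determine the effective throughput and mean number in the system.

Effective arrival rate: λ_eff = λ/(1-p) = 5.3/(1-0.3) = 5.3/0.70 = 7.5714
ρ = λ_eff/μ = 7.5714/8.4 = 0.90136
L = ρ/(1-ρ) = 0.90136/(1-0.90136) = 9.1379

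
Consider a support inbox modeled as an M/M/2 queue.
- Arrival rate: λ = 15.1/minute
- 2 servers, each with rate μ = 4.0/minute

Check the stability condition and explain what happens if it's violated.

Stability requires ρ = λ/(cμ) < 1
ρ = 15.1/(2 × 4.0) = 15.1/8.00 = 1.8875
Since 1.8875 ≥ 1, the system is UNSTABLE.
Need c > λ/μ = 15.1/4.0 = 3.77.
Minimum servers needed: c = 4.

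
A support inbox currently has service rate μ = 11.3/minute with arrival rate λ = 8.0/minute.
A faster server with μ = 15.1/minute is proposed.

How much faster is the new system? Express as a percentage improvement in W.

System 1: ρ₁ = 8.0/11.3 = 0.7080, W₁ = 1/(11.3-8.0) = 0.30303
System 2: ρ₂ = 8.0/15.1 = 0.5298, W₂ = 1/(15.1-8.0) = 0.14085
Improvement: (W₁-W₂)/W₁ = (0.30303-0.14085)/0.30303 = 53.52%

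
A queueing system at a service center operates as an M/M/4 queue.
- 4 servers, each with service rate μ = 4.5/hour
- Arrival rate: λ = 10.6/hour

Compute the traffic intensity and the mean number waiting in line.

Traffic intensity: ρ = λ/(cμ) = 10.6/(4×4.5) = 0.5889
Since ρ = 0.5889 < 1, system is stable.
Offered load a = λ/μ = cρ = 10.6/4.5 = 2.3556
P₀ = [ Σₙ₌₀^3 aⁿ/n! + a^4/(4!(1-ρ)) ]⁻¹
Σ = a^0/0! + a^1/1! + a^2/2! + a^3/3! = 1.00000 + 2.35556 + 2.77432 + 2.17836 = 8.3082
a^4/(4!(1-ρ)) = 30.7874/(24 × 0.411111) = 3.1203
P₀ = 1/(8.3082 + 3.1203) = 0.08750
Lq = P₀·a^4·ρ / (4!(1-ρ)²) = 0.08750 × 30.7874 × 0.5889 / (24 × 0.1690) = 0.3911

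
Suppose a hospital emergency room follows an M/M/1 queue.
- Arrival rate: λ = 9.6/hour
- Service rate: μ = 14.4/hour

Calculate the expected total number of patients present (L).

ρ = λ/μ = 9.6/14.4 = 0.6667
For M/M/1: L = λ/(μ-λ)
L = 9.6/(14.4-9.6) = 9.6/4.80
L = 2.0000 patients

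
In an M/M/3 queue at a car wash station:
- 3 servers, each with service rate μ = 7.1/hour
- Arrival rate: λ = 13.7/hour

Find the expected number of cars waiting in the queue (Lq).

Traffic intensity: ρ = λ/(cμ) = 13.7/(3×7.1) = 0.6432
Since ρ = 0.6432 < 1, system is stable.
Offered load a = λ/μ = cρ = 13.7/7.1 = 1.9296
P₀ = [ Σₙ₌₀^2 aⁿ/n! + a^3/(3!(1-ρ)) ]⁻¹
Σ = a^0/0! + a^1/1! + a^2/2! = 1.0000 + 1.9296 + 1.8616 = 4.7912
a^3/(3!(1-ρ)) = 7.1843/(6 × 0.35681) = 3.3558
P₀ = 1/(4.7912 + 3.3558) = 0.1227
Lq = P₀·a^3·ρ / (3!(1-ρ)²) = 0.12274 × 7.1843 × 0.64319 / (6 × 0.12731) = 0.7425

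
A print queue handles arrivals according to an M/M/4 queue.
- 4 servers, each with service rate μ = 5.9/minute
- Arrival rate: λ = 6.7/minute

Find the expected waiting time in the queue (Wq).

Traffic intensity: ρ = λ/(cμ) = 6.7/(4×5.9) = 0.2839
Since ρ = 0.2839 < 1, system is stable.
Offered load a = λ/μ = cρ = 6.7/5.9 = 1.1356
P₀ = [ Σₙ₌₀^3 aⁿ/n! + a^4/(4!(1-ρ)) ]⁻¹
Σ = a^0/0! + a^1/1! + a^2/2! + a^3/3! = 1.0000 + 1.1356 + 0.6448 + 0.2441 = 3.0245
a^4/(4!(1-ρ)) = 1.6630/(24 × 0.7161) = 0.09676
P₀ = 1/(3.0245 + 0.09676) = 0.3204
Lq = P₀·a^4·ρ / (4!(1-ρ)²) = 0.3204 × 1.6630 × 0.2839 / (24 × 0.5128) = 0.01229
Wq = Lq/λ = 0.01229/6.7 = 0.001834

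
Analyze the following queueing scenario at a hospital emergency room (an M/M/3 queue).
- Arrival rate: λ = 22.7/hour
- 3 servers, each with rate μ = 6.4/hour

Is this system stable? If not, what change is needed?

Stability requires ρ = λ/(cμ) < 1
ρ = 22.7/(3 × 6.4) = 22.7/19.20 = 1.1823
Since 1.1823 ≥ 1, the system is UNSTABLE.
Need c > λ/μ = 22.7/6.4 = 3.55.
Minimum servers needed: c = 4.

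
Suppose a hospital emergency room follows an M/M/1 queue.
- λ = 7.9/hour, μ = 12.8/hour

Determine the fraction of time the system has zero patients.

ρ = λ/μ = 7.9/12.8 = 0.6172
P(0) = 1 - ρ = 1 - 0.6172 = 0.3828
The server is idle 38.28% of the time.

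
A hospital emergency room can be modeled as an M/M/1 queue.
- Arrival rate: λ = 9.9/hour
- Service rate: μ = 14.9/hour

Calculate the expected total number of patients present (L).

ρ = λ/μ = 9.9/14.9 = 0.6644
For M/M/1: L = λ/(μ-λ)
L = 9.9/(14.9-9.9) = 9.9/5.00
L = 1.9800 patients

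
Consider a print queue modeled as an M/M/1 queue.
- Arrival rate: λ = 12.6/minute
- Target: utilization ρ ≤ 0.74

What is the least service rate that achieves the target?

ρ = λ/μ, so μ = λ/ρ
μ ≥ 12.6/0.74 = 17.0270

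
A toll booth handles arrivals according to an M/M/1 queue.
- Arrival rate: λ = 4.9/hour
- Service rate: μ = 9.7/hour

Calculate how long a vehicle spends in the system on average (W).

First, compute utilization: ρ = λ/μ = 4.9/9.7 = 0.5052
For M/M/1: W = 1/(μ-λ)
W = 1/(9.7-4.9) = 1/4.80
W = 0.2083 hours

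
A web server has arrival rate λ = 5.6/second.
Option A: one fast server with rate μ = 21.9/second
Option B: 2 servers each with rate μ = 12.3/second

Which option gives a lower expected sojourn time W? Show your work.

Option A: single server μ = 21.9 (M/M/1)
  ρ_A = 5.6/21.9 = 0.2557
  W_A = 1/(μ-λ) = 1/(21.9-5.6) = 1/16.30 = 0.06135

Option B: 2 servers μ = 12.3 (M/M/2)
  ρ_B = λ/(cμ) = 5.6/(2×12.3) = 0.2276
  Offered load a = λ/μ = cρ = 5.6/12.3 = 0.4553
  P₀ = [ Σₙ₌₀^1 aⁿ/n! + a^2/(2!(1-ρ)) ]⁻¹
  Σ = a^0/0! + a^1/1! = 1.0000 + 0.4553 = 1.4553
  a^2/(2!(1-ρ)) = 0.2073/(2 × 0.7724) = 0.1342
  P₀ = 1/(1.4553 + 0.1342) = 0.6291
  Lq = P₀·a^2·ρ / (2!(1-ρ)²) = 0.6291 × 0.2073 × 0.2276 / (2 × 0.5965) = 0.02488
  Wq_B = Lq/λ = 0.02488/5.6 = 0.004443
  W_B = Wq_B + 1/μ = 0.004443 + 0.08130 = 0.08574

Since W_A = 0.06135 < W_B = 0.08574, Option A (single fast server) has the shorter time in system.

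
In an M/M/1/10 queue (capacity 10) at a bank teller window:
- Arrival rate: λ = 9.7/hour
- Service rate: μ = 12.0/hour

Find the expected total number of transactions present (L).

ρ = λ/μ = 9.7/12.0 = 0.80833
P₀ = (1-ρ)/(1-ρ^(K+1)) = (1-0.80833)/(1-0.80833^11) = 0.1917/0.9037 = 0.2121
P_K = P₀×ρ^K = 0.2121 × 0.80833^10 = 0.2121 × 0.1191 = 0.02526
L = ρ[1 - (K+1)ρ^K + Kρ^(K+1)] / [(1-ρ)(1-ρ^(K+1))]
L = 0.80833 × (1 - 11×0.119093 + 10×0.0962666) / ((1 - 0.80833) × (1 - 0.0962666)) = 3.0456 transactions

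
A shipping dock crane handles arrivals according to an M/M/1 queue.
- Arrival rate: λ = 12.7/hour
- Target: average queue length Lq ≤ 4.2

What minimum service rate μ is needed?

For M/M/1: Lq = λ²/(μ(μ-λ))
Need Lq ≤ 4.2, i.e. μ(μ-λ) ≥ λ²/4.2
μ² - 12.7μ - 161.29/4.2 ≥ 0  →  μ² - 12.7μ - 38.40238 ≥ 0
Quadratic formula (positive root): μ = [λ + √(λ² + 4×38.40238)]/2
Discriminant: 161.29 + 4×38.40238 = 314.8995, √314.8995 = 17.7454
μ ≥ (12.7 + 17.7454)/2 = 15.2227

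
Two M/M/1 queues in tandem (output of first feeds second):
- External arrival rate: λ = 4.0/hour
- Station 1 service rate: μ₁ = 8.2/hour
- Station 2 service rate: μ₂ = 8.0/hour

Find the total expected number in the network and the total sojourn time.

By Jackson's theorem, each station behaves as independent M/M/1.
Station 1: ρ₁ = 4.0/8.2 = 0.4878, L₁ = ρ₁/(1-ρ₁) = λ/(μ₁-λ) = 4.0/4.20 = 0.9524
Station 2: ρ₂ = 4.0/8.0 = 0.5000, L₂ = ρ₂/(1-ρ₂) = λ/(μ₂-λ) = 4.0/4.00 = 1.0000
Total: L = L₁ + L₂ = 0.9524 + 1.0000 = 1.9524
W = L/λ = 1.9524/4.0 = 0.4881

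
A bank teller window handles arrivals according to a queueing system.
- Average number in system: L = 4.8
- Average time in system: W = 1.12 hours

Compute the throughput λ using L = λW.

Little's Law: L = λW, so λ = L/W
λ = 4.8/1.12 = 4.2857 transactions/hour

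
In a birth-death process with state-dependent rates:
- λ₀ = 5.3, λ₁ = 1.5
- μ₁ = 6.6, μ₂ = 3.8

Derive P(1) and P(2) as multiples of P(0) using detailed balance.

Balance equations:
State 0: λ₀P₀ = μ₁P₁ → P₁ = (λ₀/μ₁)P₀ = (5.3/6.6)P₀ = 0.8030P₀
State 1: P₂ = (λ₀λ₁)/(μ₁μ₂)P₀ = (5.3×1.5)/(6.6×3.8)P₀ = 0.3170P₀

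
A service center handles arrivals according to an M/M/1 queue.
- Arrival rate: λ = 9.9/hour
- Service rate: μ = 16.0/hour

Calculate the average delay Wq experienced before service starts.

First, compute utilization: ρ = λ/μ = 9.9/16.0 = 0.6188
For M/M/1: Wq = λ/(μ(μ-λ))
Wq = 9.9/(16.0 × (16.0-9.9))
Wq = 9.9/(16.0 × 6.10)
Wq = 0.1014 hours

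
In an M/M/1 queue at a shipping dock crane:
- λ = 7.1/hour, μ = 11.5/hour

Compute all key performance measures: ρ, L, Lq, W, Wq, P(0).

Step 1: ρ = λ/μ = 7.1/11.5 = 0.6174
Step 2: L = λ/(μ-λ) = 7.1/4.40 = 1.6136
Step 3: Lq = λ²/(μ(μ-λ)) = 50.41/(11.5×4.40) = 0.9962
Step 4: W = 1/(μ-λ) = 1/4.40 = 0.22727
Step 5: Wq = λ/(μ(μ-λ)) = 7.1/(11.5×4.40) = 0.1403
Step 6: P(0) = 1-ρ = 0.3826
Verify: L = λW = 7.1×0.22727 = 1.6136 ✔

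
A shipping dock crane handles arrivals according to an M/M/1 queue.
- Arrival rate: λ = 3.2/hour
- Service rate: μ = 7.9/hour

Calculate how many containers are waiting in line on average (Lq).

ρ = λ/μ = 3.2/7.9 = 0.4051
For M/M/1: Lq = λ²/(μ(μ-λ))
Lq = 10.24/(7.9 × 4.70)
Lq = 0.2758 containers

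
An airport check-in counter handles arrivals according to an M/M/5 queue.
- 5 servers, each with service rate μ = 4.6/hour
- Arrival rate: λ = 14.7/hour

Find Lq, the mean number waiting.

Traffic intensity: ρ = λ/(cμ) = 14.7/(5×4.6) = 0.6391
Since ρ = 0.6391 < 1, system is stable.
Offered load a = λ/μ = cρ = 14.7/4.6 = 3.1957
P₀ = [ Σₙ₌₀^4 aⁿ/n! + a^5/(5!(1-ρ)) ]⁻¹
Σ = a^0/0! + a^1/1! + a^2/2! + a^3/3! + a^4/4! = 1.00000 + 3.19565 + 5.10610 + 5.43910 + 4.34537 = 19.0862
a^5/(5!(1-ρ)) = 333.2710/(120 × 0.36087) = 7.6960
P₀ = 1/(19.0862 + 7.6960) = 0.03734
Lq = P₀·a^5·ρ / (5!(1-ρ)²) = 0.037338 × 333.2710 × 0.63913 / (120 × 0.13023) = 0.5089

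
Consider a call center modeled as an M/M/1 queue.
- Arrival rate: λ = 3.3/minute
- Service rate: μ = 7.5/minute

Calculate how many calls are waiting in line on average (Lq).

ρ = λ/μ = 3.3/7.5 = 0.4400
For M/M/1: Lq = λ²/(μ(μ-λ))
Lq = 10.89/(7.5 × 4.20)
Lq = 0.3457 calls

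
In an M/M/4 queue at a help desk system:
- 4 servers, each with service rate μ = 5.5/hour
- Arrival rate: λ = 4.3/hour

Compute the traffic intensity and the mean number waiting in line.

Traffic intensity: ρ = λ/(cμ) = 4.3/(4×5.5) = 0.1955
Since ρ = 0.1955 < 1, system is stable.
Offered load a = λ/μ = cρ = 4.3/5.5 = 0.7818
P₀ = [ Σₙ₌₀^3 aⁿ/n! + a^4/(4!(1-ρ)) ]⁻¹
Σ = a^0/0! + a^1/1! + a^2/2! + a^3/3! = 1.0000 + 0.7818 + 0.3056 + 0.07965 = 2.1671
a^4/(4!(1-ρ)) = 0.3736/(24 × 0.8045) = 0.01935
P₀ = 1/(2.1671 + 0.01935) = 0.4574
Lq = P₀·a^4·ρ / (4!(1-ρ)²) = 0.4574 × 0.3736 × 0.1955 / (24 × 0.6473) = 0.002150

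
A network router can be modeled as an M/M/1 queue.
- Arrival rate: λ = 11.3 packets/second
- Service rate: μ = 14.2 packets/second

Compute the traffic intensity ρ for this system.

Server utilization: ρ = λ/μ
ρ = 11.3/14.2 = 0.7958
The server is busy 79.58% of the time.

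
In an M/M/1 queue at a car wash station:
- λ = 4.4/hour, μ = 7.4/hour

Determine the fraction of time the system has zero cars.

ρ = λ/μ = 4.4/7.4 = 0.5946
P(0) = 1 - ρ = 1 - 0.5946 = 0.4054
The server is idle 40.54% of the time.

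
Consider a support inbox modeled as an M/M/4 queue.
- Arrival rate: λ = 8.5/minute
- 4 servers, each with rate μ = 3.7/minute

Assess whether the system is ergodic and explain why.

Stability requires ρ = λ/(cμ) < 1
ρ = 8.5/(4 × 3.7) = 8.5/14.80 = 0.5743
Since 0.5743 < 1, the system is STABLE.
The servers are busy 57.43% of the time.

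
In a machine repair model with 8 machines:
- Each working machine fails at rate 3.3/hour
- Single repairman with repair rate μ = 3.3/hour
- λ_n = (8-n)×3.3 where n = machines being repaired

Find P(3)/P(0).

P(3)/P(0) = ∏_{i=0}^{3-1} λ_i/μ_{i+1}
= (8-0)×3.3/3.3 × (8-1)×3.3/3.3 × (8-2)×3.3/3.3
= 336.0000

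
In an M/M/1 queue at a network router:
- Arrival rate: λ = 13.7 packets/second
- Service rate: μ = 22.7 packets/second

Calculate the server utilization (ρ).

Server utilization: ρ = λ/μ
ρ = 13.7/22.7 = 0.6035
The server is busy 60.35% of the time.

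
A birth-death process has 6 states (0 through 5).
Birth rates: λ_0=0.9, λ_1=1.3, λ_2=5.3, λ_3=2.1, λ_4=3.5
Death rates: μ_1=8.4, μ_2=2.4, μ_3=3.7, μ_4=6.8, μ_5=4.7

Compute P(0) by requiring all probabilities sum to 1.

Ratios P(n)/P(0) = (λ₀···λₙ₋₁)/(μ₁···μₙ):
P(1)/P(0) = (0.9)/(8.4) = 0.1071
P(2)/P(0) = (0.9×1.3)/(8.4×2.4) = 0.05804
P(3)/P(0) = (0.9×1.3×5.3)/(8.4×2.4×3.7) = 0.08313
P(4)/P(0) = (0.9×1.3×5.3×2.1)/(8.4×2.4×3.7×6.8) = 0.02567
P(5)/P(0) = (0.9×1.3×5.3×2.1×3.5)/(8.4×2.4×3.7×6.8×4.7) = 0.01912

Normalization: ∑ P(n) = 1
P(0) × (1.0000 + 0.1071 + 0.05804 + 0.08313 + 0.02567 + 0.01912) = 1
P(0) × 1.2931 = 1
P(0) = 1/1.2931 = 0.7733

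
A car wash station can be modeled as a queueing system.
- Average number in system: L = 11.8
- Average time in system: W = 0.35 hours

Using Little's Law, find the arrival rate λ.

Little's Law: L = λW, so λ = L/W
λ = 11.8/0.35 = 33.7143 cars/hour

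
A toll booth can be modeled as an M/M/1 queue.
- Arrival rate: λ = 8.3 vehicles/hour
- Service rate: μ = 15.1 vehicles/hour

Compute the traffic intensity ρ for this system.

Server utilization: ρ = λ/μ
ρ = 8.3/15.1 = 0.5497
The server is busy 54.97% of the time.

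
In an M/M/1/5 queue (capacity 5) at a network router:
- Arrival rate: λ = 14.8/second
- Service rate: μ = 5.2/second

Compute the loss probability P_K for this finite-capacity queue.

ρ = λ/μ = 14.8/5.2 = 2.84615
P₀ = (1-ρ)/(1-ρ^(K+1)) = (1-2.84615)/(1-2.84615^6) = -1.8462/-530.5532 = 0.003480
P_K = P₀×ρ^K = 0.003480 × 2.84615^5 = 0.003480 × 186.7622 = 0.6499
Blocking probability = 64.99%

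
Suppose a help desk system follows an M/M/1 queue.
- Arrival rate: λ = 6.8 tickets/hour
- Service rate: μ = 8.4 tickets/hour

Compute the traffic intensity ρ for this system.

Server utilization: ρ = λ/μ
ρ = 6.8/8.4 = 0.8095
The server is busy 80.95% of the time.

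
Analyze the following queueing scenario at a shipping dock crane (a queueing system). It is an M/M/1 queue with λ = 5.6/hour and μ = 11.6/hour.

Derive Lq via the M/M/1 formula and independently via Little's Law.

Method 1 (direct): Lq = λ²/(μ(μ-λ)) = 31.36/(11.6 × 6.00) = 0.4506

Method 2 (Little's Law):
W = 1/(μ-λ) = 1/6.00 = 0.16667
Wq = W - 1/μ = 0.16667 - 0.086207 = 0.08046
Lq = λWq = 5.6 × 0.08046 = 0.4506 ✔ (matches Method 1)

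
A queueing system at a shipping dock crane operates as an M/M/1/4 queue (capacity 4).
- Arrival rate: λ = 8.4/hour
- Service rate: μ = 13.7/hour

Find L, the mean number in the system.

ρ = λ/μ = 8.4/13.7 = 0.61314
P₀ = (1-ρ)/(1-ρ^(K+1)) = (1-0.61314)/(1-0.61314^5) = 0.3869/0.9133 = 0.4236
P_K = P₀×ρ^K = 0.42356 × 0.61314^4 = 0.42356 × 0.14133 = 0.05986
L = ρ[1 - (K+1)ρ^K + Kρ^(K+1)] / [(1-ρ)(1-ρ^(K+1))]
L = 0.61314 × (1 - 5×0.14133 + 4×0.086656) / ((1 - 0.61314) × (1 - 0.086656)) = 1.1105 containers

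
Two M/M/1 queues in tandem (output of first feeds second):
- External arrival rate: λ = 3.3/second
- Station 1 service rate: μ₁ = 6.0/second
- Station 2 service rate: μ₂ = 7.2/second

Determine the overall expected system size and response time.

By Jackson's theorem, each station behaves as independent M/M/1.
Station 1: ρ₁ = 3.3/6.0 = 0.5500, L₁ = ρ₁/(1-ρ₁) = λ/(μ₁-λ) = 3.3/2.70 = 1.2222
Station 2: ρ₂ = 3.3/7.2 = 0.4583, L₂ = ρ₂/(1-ρ₂) = λ/(μ₂-λ) = 3.3/3.90 = 0.8462
Total: L = L₁ + L₂ = 1.2222 + 0.8462 = 2.0684
W = L/λ = 2.0684/3.3 = 0.6268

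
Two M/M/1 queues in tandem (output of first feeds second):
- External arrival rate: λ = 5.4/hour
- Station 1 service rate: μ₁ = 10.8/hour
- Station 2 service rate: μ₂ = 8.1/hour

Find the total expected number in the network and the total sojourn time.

By Jackson's theorem, each station behaves as independent M/M/1.
Station 1: ρ₁ = 5.4/10.8 = 0.5000, L₁ = ρ₁/(1-ρ₁) = λ/(μ₁-λ) = 5.4/5.40 = 1.0000
Station 2: ρ₂ = 5.4/8.1 = 0.6667, L₂ = ρ₂/(1-ρ₂) = λ/(μ₂-λ) = 5.4/2.70 = 2.0000
Total: L = L₁ + L₂ = 1.0000 + 2.0000 = 3.0000
W = L/λ = 3.0000/5.4 = 0.5556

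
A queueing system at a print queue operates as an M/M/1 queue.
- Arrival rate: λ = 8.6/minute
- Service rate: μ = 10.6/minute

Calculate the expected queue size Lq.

ρ = λ/μ = 8.6/10.6 = 0.8113
For M/M/1: Lq = λ²/(μ(μ-λ))
Lq = 73.96/(10.6 × 2.00)
Lq = 3.4887 jobs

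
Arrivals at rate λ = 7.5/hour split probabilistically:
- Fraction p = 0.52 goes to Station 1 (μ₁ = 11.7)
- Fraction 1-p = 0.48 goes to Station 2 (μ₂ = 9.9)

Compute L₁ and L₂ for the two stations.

Effective rates: λ₁ = 7.5×0.52 = 3.9, λ₂ = 7.5×0.48 = 3.6
Station 1: ρ₁ = 3.9/11.7 = 0.33333, L₁ = ρ₁/(1-ρ₁) = 0.33333/(1-0.33333) = 0.5000
Station 2: ρ₂ = 3.6/9.9 = 0.36364, L₂ = ρ₂/(1-ρ₂) = 0.36364/(1-0.36364) = 0.5714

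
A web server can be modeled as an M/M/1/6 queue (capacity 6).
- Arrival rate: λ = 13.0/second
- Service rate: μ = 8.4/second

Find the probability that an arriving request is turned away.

ρ = λ/μ = 13.0/8.4 = 1.54762
P₀ = (1-ρ)/(1-ρ^(K+1)) = (1-1.54762)/(1-1.54762^7) = -0.5476/-20.2643 = 0.02702
P_K = P₀×ρ^K = 0.02702 × 1.54762^6 = 0.02702 × 13.7400 = 0.3713
Blocking probability = 37.13%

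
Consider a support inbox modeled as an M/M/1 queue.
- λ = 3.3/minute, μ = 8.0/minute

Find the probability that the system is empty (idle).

ρ = λ/μ = 3.3/8.0 = 0.4125
P(0) = 1 - ρ = 1 - 0.4125 = 0.5875
The server is idle 58.75% of the time.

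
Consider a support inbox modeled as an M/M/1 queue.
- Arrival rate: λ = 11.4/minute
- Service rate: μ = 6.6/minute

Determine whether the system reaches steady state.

Stability requires ρ = λ/(cμ) < 1
ρ = 11.4/(1 × 6.6) = 11.4/6.60 = 1.7273
Since 1.7273 ≥ 1, the system is UNSTABLE.
Queue grows without bound. Need μ > λ = 11.4.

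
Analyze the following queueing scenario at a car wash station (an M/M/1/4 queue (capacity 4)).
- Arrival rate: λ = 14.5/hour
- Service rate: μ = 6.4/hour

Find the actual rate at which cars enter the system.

ρ = λ/μ = 14.5/6.4 = 2.2656
P₀ = (1-ρ)/(1-ρ^(K+1)) = (1-2.2656)/(1-2.2656^5) = -1.2656/-58.6920 = 0.02156
P_K = P₀×ρ^K = 0.021563 × 2.2656^4 = 0.021563 × 26.3471 = 0.5681
λ_eff = λ(1-P_K) = 14.5 × (1 - 0.56814) = 14.5 × 0.43186 = 6.2620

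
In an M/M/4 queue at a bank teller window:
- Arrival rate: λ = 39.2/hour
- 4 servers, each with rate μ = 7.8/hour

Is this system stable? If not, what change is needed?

Stability requires ρ = λ/(cμ) < 1
ρ = 39.2/(4 × 7.8) = 39.2/31.20 = 1.2564
Since 1.2564 ≥ 1, the system is UNSTABLE.
Need c > λ/μ = 39.2/7.8 = 5.03.
Minimum servers needed: c = 6.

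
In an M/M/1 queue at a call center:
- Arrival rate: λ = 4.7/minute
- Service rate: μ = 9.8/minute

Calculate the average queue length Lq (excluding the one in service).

ρ = λ/μ = 4.7/9.8 = 0.4796
For M/M/1: Lq = λ²/(μ(μ-λ))
Lq = 22.09/(9.8 × 5.10)
Lq = 0.4420 calls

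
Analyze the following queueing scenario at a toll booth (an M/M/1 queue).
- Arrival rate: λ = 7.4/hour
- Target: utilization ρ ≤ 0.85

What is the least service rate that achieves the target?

ρ = λ/μ, so μ = λ/ρ
μ ≥ 7.4/0.85 = 8.7059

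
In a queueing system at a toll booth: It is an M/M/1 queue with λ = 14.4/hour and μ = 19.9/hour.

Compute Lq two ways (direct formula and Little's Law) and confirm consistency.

Method 1 (direct): Lq = λ²/(μ(μ-λ)) = 207.36/(19.9 × 5.50) = 1.8946

Method 2 (Little's Law):
W = 1/(μ-λ) = 1/5.50 = 0.18182
Wq = W - 1/μ = 0.18182 - 0.050251 = 0.13157
Lq = λWq = 14.4 × 0.13157 = 1.8946 ✔ (matches Method 1)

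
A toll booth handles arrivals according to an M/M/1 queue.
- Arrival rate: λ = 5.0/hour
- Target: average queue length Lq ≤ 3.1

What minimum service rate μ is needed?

For M/M/1: Lq = λ²/(μ(μ-λ))
Need Lq ≤ 3.1, i.e. μ(μ-λ) ≥ λ²/3.1
μ² - 5.0μ - 25.00/3.1 ≥ 0  →  μ² - 5.0μ - 8.06452 ≥ 0
Quadratic formula (positive root): μ = [λ + √(λ² + 4×8.06452)]/2
Discriminant: 25.00 + 4×8.06452 = 57.2581, √57.2581 = 7.5669
μ ≥ (5.0 + 7.5669)/2 = 6.2835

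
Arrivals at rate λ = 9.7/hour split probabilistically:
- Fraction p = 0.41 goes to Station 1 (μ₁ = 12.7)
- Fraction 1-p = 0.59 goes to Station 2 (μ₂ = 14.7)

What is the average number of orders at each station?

Effective rates: λ₁ = 9.7×0.41 = 3.977, λ₂ = 9.7×0.59 = 5.723
Station 1: ρ₁ = 3.977/12.7 = 0.31315, L₁ = ρ₁/(1-ρ₁) = 0.31315/(1-0.31315) = 0.4559
Station 2: ρ₂ = 5.723/14.7 = 0.3893, L₂ = ρ₂/(1-ρ₂) = 0.3893/(1-0.3893) = 0.6375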